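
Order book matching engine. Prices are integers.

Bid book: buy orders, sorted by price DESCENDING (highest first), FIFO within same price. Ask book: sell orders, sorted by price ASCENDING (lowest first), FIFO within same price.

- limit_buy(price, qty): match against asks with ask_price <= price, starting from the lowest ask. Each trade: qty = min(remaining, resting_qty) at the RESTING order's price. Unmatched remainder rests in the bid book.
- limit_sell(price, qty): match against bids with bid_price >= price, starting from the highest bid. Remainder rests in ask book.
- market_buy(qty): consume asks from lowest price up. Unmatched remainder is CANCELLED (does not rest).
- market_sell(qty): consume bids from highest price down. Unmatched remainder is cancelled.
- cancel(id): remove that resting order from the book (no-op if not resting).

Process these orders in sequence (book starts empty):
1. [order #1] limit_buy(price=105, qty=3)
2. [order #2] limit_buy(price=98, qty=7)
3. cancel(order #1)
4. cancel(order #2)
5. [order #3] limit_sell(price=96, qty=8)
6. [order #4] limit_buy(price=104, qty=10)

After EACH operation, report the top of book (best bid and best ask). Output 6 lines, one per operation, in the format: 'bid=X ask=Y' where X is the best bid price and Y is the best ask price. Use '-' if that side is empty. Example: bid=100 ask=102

After op 1 [order #1] limit_buy(price=105, qty=3): fills=none; bids=[#1:3@105] asks=[-]
After op 2 [order #2] limit_buy(price=98, qty=7): fills=none; bids=[#1:3@105 #2:7@98] asks=[-]
After op 3 cancel(order #1): fills=none; bids=[#2:7@98] asks=[-]
After op 4 cancel(order #2): fills=none; bids=[-] asks=[-]
After op 5 [order #3] limit_sell(price=96, qty=8): fills=none; bids=[-] asks=[#3:8@96]
After op 6 [order #4] limit_buy(price=104, qty=10): fills=#4x#3:8@96; bids=[#4:2@104] asks=[-]

Answer: bid=105 ask=-
bid=105 ask=-
bid=98 ask=-
bid=- ask=-
bid=- ask=96
bid=104 ask=-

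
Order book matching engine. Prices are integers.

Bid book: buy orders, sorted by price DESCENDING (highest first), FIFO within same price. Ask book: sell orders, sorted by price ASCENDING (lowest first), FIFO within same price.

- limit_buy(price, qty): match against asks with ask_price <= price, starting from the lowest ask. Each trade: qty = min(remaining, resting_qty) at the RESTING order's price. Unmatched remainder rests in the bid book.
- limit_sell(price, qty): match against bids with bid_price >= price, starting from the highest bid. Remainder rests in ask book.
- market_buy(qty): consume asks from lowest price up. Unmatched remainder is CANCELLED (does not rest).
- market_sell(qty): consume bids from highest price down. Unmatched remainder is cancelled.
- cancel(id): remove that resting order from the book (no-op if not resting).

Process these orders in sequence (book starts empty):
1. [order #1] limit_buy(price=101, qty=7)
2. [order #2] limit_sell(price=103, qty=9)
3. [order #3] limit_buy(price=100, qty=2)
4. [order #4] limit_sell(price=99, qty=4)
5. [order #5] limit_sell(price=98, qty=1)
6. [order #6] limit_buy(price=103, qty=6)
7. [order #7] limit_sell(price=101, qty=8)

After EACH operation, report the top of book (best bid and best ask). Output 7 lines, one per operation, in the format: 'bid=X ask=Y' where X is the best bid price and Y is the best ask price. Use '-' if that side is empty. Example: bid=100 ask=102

Answer: bid=101 ask=-
bid=101 ask=103
bid=101 ask=103
bid=101 ask=103
bid=101 ask=103
bid=101 ask=103
bid=100 ask=101

Derivation:
After op 1 [order #1] limit_buy(price=101, qty=7): fills=none; bids=[#1:7@101] asks=[-]
After op 2 [order #2] limit_sell(price=103, qty=9): fills=none; bids=[#1:7@101] asks=[#2:9@103]
After op 3 [order #3] limit_buy(price=100, qty=2): fills=none; bids=[#1:7@101 #3:2@100] asks=[#2:9@103]
After op 4 [order #4] limit_sell(price=99, qty=4): fills=#1x#4:4@101; bids=[#1:3@101 #3:2@100] asks=[#2:9@103]
After op 5 [order #5] limit_sell(price=98, qty=1): fills=#1x#5:1@101; bids=[#1:2@101 #3:2@100] asks=[#2:9@103]
After op 6 [order #6] limit_buy(price=103, qty=6): fills=#6x#2:6@103; bids=[#1:2@101 #3:2@100] asks=[#2:3@103]
After op 7 [order #7] limit_sell(price=101, qty=8): fills=#1x#7:2@101; bids=[#3:2@100] asks=[#7:6@101 #2:3@103]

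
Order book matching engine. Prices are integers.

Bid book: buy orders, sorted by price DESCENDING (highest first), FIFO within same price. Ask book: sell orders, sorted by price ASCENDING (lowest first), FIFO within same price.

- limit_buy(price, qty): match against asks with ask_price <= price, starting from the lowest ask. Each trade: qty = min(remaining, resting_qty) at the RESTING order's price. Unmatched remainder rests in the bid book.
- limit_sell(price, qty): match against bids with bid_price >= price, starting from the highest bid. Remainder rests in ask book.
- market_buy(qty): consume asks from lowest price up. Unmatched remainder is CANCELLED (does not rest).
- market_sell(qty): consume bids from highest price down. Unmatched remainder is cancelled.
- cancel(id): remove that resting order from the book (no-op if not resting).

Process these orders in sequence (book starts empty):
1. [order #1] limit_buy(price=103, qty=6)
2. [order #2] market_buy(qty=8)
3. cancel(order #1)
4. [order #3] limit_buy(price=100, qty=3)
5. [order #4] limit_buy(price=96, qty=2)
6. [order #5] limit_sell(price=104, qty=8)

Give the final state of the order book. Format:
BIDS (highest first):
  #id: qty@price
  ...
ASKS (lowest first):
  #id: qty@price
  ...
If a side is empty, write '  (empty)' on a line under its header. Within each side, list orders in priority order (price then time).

After op 1 [order #1] limit_buy(price=103, qty=6): fills=none; bids=[#1:6@103] asks=[-]
After op 2 [order #2] market_buy(qty=8): fills=none; bids=[#1:6@103] asks=[-]
After op 3 cancel(order #1): fills=none; bids=[-] asks=[-]
After op 4 [order #3] limit_buy(price=100, qty=3): fills=none; bids=[#3:3@100] asks=[-]
After op 5 [order #4] limit_buy(price=96, qty=2): fills=none; bids=[#3:3@100 #4:2@96] asks=[-]
After op 6 [order #5] limit_sell(price=104, qty=8): fills=none; bids=[#3:3@100 #4:2@96] asks=[#5:8@104]

Answer: BIDS (highest first):
  #3: 3@100
  #4: 2@96
ASKS (lowest first):
  #5: 8@104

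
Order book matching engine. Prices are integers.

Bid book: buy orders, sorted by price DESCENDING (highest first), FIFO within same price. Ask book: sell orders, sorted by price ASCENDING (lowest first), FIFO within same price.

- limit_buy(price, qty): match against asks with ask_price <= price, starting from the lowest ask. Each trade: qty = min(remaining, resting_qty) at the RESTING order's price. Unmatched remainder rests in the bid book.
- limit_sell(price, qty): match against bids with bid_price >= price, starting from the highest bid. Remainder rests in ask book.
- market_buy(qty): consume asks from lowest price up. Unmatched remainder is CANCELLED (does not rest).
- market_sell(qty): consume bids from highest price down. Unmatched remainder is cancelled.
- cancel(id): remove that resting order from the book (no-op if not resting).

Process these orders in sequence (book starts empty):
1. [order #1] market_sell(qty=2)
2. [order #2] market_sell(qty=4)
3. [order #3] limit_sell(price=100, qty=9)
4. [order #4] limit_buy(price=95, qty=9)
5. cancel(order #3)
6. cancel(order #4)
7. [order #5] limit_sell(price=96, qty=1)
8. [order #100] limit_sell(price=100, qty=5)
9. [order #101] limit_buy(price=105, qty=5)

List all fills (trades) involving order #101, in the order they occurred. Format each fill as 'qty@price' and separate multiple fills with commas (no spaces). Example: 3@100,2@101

After op 1 [order #1] market_sell(qty=2): fills=none; bids=[-] asks=[-]
After op 2 [order #2] market_sell(qty=4): fills=none; bids=[-] asks=[-]
After op 3 [order #3] limit_sell(price=100, qty=9): fills=none; bids=[-] asks=[#3:9@100]
After op 4 [order #4] limit_buy(price=95, qty=9): fills=none; bids=[#4:9@95] asks=[#3:9@100]
After op 5 cancel(order #3): fills=none; bids=[#4:9@95] asks=[-]
After op 6 cancel(order #4): fills=none; bids=[-] asks=[-]
After op 7 [order #5] limit_sell(price=96, qty=1): fills=none; bids=[-] asks=[#5:1@96]
After op 8 [order #100] limit_sell(price=100, qty=5): fills=none; bids=[-] asks=[#5:1@96 #100:5@100]
After op 9 [order #101] limit_buy(price=105, qty=5): fills=#101x#5:1@96 #101x#100:4@100; bids=[-] asks=[#100:1@100]

Answer: 1@96,4@100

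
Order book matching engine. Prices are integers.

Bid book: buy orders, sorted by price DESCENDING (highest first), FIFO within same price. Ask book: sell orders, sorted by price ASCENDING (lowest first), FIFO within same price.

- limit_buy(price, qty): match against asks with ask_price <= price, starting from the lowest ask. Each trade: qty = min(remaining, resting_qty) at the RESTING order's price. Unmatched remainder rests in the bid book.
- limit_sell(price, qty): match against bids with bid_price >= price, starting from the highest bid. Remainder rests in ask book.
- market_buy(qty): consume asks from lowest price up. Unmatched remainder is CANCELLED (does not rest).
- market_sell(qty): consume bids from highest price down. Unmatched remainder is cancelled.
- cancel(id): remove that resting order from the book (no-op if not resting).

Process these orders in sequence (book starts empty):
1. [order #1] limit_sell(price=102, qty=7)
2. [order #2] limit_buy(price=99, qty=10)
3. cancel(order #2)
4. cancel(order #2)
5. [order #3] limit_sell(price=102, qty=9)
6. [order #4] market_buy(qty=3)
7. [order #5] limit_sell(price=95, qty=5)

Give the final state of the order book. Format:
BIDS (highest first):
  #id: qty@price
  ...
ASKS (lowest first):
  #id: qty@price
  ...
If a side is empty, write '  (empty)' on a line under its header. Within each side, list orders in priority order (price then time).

After op 1 [order #1] limit_sell(price=102, qty=7): fills=none; bids=[-] asks=[#1:7@102]
After op 2 [order #2] limit_buy(price=99, qty=10): fills=none; bids=[#2:10@99] asks=[#1:7@102]
After op 3 cancel(order #2): fills=none; bids=[-] asks=[#1:7@102]
After op 4 cancel(order #2): fills=none; bids=[-] asks=[#1:7@102]
After op 5 [order #3] limit_sell(price=102, qty=9): fills=none; bids=[-] asks=[#1:7@102 #3:9@102]
After op 6 [order #4] market_buy(qty=3): fills=#4x#1:3@102; bids=[-] asks=[#1:4@102 #3:9@102]
After op 7 [order #5] limit_sell(price=95, qty=5): fills=none; bids=[-] asks=[#5:5@95 #1:4@102 #3:9@102]

Answer: BIDS (highest first):
  (empty)
ASKS (lowest first):
  #5: 5@95
  #1: 4@102
  #3: 9@102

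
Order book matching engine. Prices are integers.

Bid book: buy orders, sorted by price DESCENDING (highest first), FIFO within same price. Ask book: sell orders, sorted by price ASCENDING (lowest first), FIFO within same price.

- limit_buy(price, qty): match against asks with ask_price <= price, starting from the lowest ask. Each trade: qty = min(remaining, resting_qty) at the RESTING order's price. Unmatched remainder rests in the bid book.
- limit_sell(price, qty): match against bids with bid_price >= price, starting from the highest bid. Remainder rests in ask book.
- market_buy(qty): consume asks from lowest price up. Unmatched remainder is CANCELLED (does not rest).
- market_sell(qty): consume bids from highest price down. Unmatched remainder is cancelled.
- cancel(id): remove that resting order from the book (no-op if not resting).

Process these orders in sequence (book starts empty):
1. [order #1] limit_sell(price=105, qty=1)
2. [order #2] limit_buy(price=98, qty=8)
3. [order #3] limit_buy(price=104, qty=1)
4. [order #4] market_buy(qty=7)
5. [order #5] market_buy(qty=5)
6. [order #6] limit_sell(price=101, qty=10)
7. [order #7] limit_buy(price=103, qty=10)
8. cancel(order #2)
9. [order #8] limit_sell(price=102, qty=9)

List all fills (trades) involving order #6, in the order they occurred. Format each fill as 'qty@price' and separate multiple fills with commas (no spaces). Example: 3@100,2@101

Answer: 1@104,9@101

Derivation:
After op 1 [order #1] limit_sell(price=105, qty=1): fills=none; bids=[-] asks=[#1:1@105]
After op 2 [order #2] limit_buy(price=98, qty=8): fills=none; bids=[#2:8@98] asks=[#1:1@105]
After op 3 [order #3] limit_buy(price=104, qty=1): fills=none; bids=[#3:1@104 #2:8@98] asks=[#1:1@105]
After op 4 [order #4] market_buy(qty=7): fills=#4x#1:1@105; bids=[#3:1@104 #2:8@98] asks=[-]
After op 5 [order #5] market_buy(qty=5): fills=none; bids=[#3:1@104 #2:8@98] asks=[-]
After op 6 [order #6] limit_sell(price=101, qty=10): fills=#3x#6:1@104; bids=[#2:8@98] asks=[#6:9@101]
After op 7 [order #7] limit_buy(price=103, qty=10): fills=#7x#6:9@101; bids=[#7:1@103 #2:8@98] asks=[-]
After op 8 cancel(order #2): fills=none; bids=[#7:1@103] asks=[-]
After op 9 [order #8] limit_sell(price=102, qty=9): fills=#7x#8:1@103; bids=[-] asks=[#8:8@102]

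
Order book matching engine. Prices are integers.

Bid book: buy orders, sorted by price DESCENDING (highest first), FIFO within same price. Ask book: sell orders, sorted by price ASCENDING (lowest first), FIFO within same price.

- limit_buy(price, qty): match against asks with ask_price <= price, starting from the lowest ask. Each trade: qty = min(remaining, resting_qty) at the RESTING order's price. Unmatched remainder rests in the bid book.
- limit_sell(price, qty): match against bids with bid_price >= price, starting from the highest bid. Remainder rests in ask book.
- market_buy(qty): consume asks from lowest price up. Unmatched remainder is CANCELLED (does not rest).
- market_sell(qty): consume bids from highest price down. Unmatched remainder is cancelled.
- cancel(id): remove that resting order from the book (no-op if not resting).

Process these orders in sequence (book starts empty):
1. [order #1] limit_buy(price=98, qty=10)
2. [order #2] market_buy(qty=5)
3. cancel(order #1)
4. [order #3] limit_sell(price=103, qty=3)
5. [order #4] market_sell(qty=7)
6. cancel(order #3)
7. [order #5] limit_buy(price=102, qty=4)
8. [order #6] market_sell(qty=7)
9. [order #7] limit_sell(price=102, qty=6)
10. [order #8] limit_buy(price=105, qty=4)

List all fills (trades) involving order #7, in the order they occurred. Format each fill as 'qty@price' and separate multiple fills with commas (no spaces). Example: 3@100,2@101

Answer: 4@102

Derivation:
After op 1 [order #1] limit_buy(price=98, qty=10): fills=none; bids=[#1:10@98] asks=[-]
After op 2 [order #2] market_buy(qty=5): fills=none; bids=[#1:10@98] asks=[-]
After op 3 cancel(order #1): fills=none; bids=[-] asks=[-]
After op 4 [order #3] limit_sell(price=103, qty=3): fills=none; bids=[-] asks=[#3:3@103]
After op 5 [order #4] market_sell(qty=7): fills=none; bids=[-] asks=[#3:3@103]
After op 6 cancel(order #3): fills=none; bids=[-] asks=[-]
After op 7 [order #5] limit_buy(price=102, qty=4): fills=none; bids=[#5:4@102] asks=[-]
After op 8 [order #6] market_sell(qty=7): fills=#5x#6:4@102; bids=[-] asks=[-]
After op 9 [order #7] limit_sell(price=102, qty=6): fills=none; bids=[-] asks=[#7:6@102]
After op 10 [order #8] limit_buy(price=105, qty=4): fills=#8x#7:4@102; bids=[-] asks=[#7:2@102]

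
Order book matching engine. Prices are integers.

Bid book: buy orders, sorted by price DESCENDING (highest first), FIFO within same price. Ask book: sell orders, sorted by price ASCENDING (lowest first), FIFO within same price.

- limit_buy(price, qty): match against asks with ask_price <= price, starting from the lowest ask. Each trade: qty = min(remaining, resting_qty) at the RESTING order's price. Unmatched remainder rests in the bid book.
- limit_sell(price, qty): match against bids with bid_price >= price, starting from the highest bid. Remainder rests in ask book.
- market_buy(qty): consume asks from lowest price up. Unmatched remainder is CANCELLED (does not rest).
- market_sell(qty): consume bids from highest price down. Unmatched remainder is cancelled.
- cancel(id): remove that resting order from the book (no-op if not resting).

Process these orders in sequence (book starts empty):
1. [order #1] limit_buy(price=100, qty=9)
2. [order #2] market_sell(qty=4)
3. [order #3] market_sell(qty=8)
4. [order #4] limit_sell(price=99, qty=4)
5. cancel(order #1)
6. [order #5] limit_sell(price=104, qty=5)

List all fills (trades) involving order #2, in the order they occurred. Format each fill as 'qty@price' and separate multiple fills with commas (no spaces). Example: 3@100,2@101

After op 1 [order #1] limit_buy(price=100, qty=9): fills=none; bids=[#1:9@100] asks=[-]
After op 2 [order #2] market_sell(qty=4): fills=#1x#2:4@100; bids=[#1:5@100] asks=[-]
After op 3 [order #3] market_sell(qty=8): fills=#1x#3:5@100; bids=[-] asks=[-]
After op 4 [order #4] limit_sell(price=99, qty=4): fills=none; bids=[-] asks=[#4:4@99]
After op 5 cancel(order #1): fills=none; bids=[-] asks=[#4:4@99]
After op 6 [order #5] limit_sell(price=104, qty=5): fills=none; bids=[-] asks=[#4:4@99 #5:5@104]

Answer: 4@100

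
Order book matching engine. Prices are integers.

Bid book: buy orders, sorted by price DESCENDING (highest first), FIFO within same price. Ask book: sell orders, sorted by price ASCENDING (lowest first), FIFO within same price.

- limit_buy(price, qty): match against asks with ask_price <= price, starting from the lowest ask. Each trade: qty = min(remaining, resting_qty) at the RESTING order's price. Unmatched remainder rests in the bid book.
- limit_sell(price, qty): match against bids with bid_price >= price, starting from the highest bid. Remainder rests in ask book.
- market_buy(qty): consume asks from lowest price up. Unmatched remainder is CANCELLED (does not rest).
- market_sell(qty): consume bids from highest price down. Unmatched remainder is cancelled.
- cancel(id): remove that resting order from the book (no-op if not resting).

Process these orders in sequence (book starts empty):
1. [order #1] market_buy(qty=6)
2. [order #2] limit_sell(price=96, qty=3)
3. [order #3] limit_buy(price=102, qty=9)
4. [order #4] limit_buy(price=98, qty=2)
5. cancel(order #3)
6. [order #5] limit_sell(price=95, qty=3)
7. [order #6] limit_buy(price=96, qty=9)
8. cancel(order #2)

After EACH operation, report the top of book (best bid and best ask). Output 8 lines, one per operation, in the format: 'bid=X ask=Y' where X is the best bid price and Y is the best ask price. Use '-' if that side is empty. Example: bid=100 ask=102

Answer: bid=- ask=-
bid=- ask=96
bid=102 ask=-
bid=102 ask=-
bid=98 ask=-
bid=- ask=95
bid=96 ask=-
bid=96 ask=-

Derivation:
After op 1 [order #1] market_buy(qty=6): fills=none; bids=[-] asks=[-]
After op 2 [order #2] limit_sell(price=96, qty=3): fills=none; bids=[-] asks=[#2:3@96]
After op 3 [order #3] limit_buy(price=102, qty=9): fills=#3x#2:3@96; bids=[#3:6@102] asks=[-]
After op 4 [order #4] limit_buy(price=98, qty=2): fills=none; bids=[#3:6@102 #4:2@98] asks=[-]
After op 5 cancel(order #3): fills=none; bids=[#4:2@98] asks=[-]
After op 6 [order #5] limit_sell(price=95, qty=3): fills=#4x#5:2@98; bids=[-] asks=[#5:1@95]
After op 7 [order #6] limit_buy(price=96, qty=9): fills=#6x#5:1@95; bids=[#6:8@96] asks=[-]
After op 8 cancel(order #2): fills=none; bids=[#6:8@96] asks=[-]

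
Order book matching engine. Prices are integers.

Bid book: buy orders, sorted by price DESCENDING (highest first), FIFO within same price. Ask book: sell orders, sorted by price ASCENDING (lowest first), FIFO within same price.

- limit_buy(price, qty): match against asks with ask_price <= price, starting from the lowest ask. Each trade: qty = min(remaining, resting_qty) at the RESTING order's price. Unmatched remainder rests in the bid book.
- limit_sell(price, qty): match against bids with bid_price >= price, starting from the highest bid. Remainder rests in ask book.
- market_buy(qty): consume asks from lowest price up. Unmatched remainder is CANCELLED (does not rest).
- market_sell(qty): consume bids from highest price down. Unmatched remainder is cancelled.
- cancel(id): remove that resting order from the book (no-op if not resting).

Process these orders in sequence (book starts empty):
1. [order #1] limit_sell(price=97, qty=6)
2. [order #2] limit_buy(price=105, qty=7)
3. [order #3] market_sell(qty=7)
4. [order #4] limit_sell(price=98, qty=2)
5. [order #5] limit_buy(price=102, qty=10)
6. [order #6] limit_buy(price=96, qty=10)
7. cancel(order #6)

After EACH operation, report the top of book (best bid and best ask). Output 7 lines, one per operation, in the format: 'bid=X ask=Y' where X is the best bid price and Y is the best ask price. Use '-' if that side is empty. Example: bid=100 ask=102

After op 1 [order #1] limit_sell(price=97, qty=6): fills=none; bids=[-] asks=[#1:6@97]
After op 2 [order #2] limit_buy(price=105, qty=7): fills=#2x#1:6@97; bids=[#2:1@105] asks=[-]
After op 3 [order #3] market_sell(qty=7): fills=#2x#3:1@105; bids=[-] asks=[-]
After op 4 [order #4] limit_sell(price=98, qty=2): fills=none; bids=[-] asks=[#4:2@98]
After op 5 [order #5] limit_buy(price=102, qty=10): fills=#5x#4:2@98; bids=[#5:8@102] asks=[-]
After op 6 [order #6] limit_buy(price=96, qty=10): fills=none; bids=[#5:8@102 #6:10@96] asks=[-]
After op 7 cancel(order #6): fills=none; bids=[#5:8@102] asks=[-]

Answer: bid=- ask=97
bid=105 ask=-
bid=- ask=-
bid=- ask=98
bid=102 ask=-
bid=102 ask=-
bid=102 ask=-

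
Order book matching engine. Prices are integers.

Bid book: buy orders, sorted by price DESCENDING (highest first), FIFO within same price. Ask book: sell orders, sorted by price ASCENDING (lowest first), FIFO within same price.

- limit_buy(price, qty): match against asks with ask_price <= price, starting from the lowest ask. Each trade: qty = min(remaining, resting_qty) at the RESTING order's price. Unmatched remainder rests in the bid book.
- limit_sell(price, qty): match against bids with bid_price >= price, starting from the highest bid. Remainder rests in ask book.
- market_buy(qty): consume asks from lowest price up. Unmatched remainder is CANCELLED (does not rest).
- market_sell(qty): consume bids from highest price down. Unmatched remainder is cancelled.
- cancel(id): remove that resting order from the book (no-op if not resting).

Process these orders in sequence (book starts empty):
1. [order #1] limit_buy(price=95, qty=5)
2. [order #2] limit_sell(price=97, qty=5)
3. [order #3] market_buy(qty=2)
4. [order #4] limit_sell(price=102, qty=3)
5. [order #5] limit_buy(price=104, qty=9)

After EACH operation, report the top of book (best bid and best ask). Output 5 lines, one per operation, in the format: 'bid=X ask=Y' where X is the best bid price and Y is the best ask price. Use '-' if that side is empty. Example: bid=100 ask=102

After op 1 [order #1] limit_buy(price=95, qty=5): fills=none; bids=[#1:5@95] asks=[-]
After op 2 [order #2] limit_sell(price=97, qty=5): fills=none; bids=[#1:5@95] asks=[#2:5@97]
After op 3 [order #3] market_buy(qty=2): fills=#3x#2:2@97; bids=[#1:5@95] asks=[#2:3@97]
After op 4 [order #4] limit_sell(price=102, qty=3): fills=none; bids=[#1:5@95] asks=[#2:3@97 #4:3@102]
After op 5 [order #5] limit_buy(price=104, qty=9): fills=#5x#2:3@97 #5x#4:3@102; bids=[#5:3@104 #1:5@95] asks=[-]

Answer: bid=95 ask=-
bid=95 ask=97
bid=95 ask=97
bid=95 ask=97
bid=104 ask=-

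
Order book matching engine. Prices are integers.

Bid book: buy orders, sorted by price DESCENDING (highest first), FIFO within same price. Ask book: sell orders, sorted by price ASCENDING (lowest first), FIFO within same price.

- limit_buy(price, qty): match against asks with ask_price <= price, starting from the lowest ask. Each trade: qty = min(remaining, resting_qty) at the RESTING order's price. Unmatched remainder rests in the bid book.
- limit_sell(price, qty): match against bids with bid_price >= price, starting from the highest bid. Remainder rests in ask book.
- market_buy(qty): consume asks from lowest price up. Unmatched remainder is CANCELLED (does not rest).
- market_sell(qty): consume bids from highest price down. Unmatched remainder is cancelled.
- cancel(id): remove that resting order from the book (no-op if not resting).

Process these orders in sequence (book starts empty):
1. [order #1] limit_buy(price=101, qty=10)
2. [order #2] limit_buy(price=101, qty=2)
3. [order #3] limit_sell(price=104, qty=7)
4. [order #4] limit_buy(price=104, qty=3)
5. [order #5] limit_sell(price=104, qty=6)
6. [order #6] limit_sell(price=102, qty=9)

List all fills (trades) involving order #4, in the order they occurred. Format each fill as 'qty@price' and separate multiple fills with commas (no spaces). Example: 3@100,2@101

Answer: 3@104

Derivation:
After op 1 [order #1] limit_buy(price=101, qty=10): fills=none; bids=[#1:10@101] asks=[-]
After op 2 [order #2] limit_buy(price=101, qty=2): fills=none; bids=[#1:10@101 #2:2@101] asks=[-]
After op 3 [order #3] limit_sell(price=104, qty=7): fills=none; bids=[#1:10@101 #2:2@101] asks=[#3:7@104]
After op 4 [order #4] limit_buy(price=104, qty=3): fills=#4x#3:3@104; bids=[#1:10@101 #2:2@101] asks=[#3:4@104]
After op 5 [order #5] limit_sell(price=104, qty=6): fills=none; bids=[#1:10@101 #2:2@101] asks=[#3:4@104 #5:6@104]
After op 6 [order #6] limit_sell(price=102, qty=9): fills=none; bids=[#1:10@101 #2:2@101] asks=[#6:9@102 #3:4@104 #5:6@104]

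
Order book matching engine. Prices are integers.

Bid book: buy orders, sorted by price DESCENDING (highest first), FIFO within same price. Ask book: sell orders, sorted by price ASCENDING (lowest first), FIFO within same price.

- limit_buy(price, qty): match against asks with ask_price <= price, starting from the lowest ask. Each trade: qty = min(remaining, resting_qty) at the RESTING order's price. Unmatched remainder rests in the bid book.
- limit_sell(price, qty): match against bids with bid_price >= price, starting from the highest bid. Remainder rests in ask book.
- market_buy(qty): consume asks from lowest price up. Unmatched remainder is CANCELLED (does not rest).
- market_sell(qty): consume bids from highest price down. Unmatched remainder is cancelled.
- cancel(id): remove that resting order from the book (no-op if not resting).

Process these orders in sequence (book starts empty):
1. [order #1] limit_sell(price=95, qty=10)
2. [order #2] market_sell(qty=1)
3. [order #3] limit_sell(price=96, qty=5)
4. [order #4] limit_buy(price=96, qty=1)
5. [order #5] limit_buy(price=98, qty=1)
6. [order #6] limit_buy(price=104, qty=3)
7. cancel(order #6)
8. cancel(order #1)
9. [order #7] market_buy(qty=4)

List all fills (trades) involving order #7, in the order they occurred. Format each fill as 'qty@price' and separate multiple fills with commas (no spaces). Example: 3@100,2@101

After op 1 [order #1] limit_sell(price=95, qty=10): fills=none; bids=[-] asks=[#1:10@95]
After op 2 [order #2] market_sell(qty=1): fills=none; bids=[-] asks=[#1:10@95]
After op 3 [order #3] limit_sell(price=96, qty=5): fills=none; bids=[-] asks=[#1:10@95 #3:5@96]
After op 4 [order #4] limit_buy(price=96, qty=1): fills=#4x#1:1@95; bids=[-] asks=[#1:9@95 #3:5@96]
After op 5 [order #5] limit_buy(price=98, qty=1): fills=#5x#1:1@95; bids=[-] asks=[#1:8@95 #3:5@96]
After op 6 [order #6] limit_buy(price=104, qty=3): fills=#6x#1:3@95; bids=[-] asks=[#1:5@95 #3:5@96]
After op 7 cancel(order #6): fills=none; bids=[-] asks=[#1:5@95 #3:5@96]
After op 8 cancel(order #1): fills=none; bids=[-] asks=[#3:5@96]
After op 9 [order #7] market_buy(qty=4): fills=#7x#3:4@96; bids=[-] asks=[#3:1@96]

Answer: 4@96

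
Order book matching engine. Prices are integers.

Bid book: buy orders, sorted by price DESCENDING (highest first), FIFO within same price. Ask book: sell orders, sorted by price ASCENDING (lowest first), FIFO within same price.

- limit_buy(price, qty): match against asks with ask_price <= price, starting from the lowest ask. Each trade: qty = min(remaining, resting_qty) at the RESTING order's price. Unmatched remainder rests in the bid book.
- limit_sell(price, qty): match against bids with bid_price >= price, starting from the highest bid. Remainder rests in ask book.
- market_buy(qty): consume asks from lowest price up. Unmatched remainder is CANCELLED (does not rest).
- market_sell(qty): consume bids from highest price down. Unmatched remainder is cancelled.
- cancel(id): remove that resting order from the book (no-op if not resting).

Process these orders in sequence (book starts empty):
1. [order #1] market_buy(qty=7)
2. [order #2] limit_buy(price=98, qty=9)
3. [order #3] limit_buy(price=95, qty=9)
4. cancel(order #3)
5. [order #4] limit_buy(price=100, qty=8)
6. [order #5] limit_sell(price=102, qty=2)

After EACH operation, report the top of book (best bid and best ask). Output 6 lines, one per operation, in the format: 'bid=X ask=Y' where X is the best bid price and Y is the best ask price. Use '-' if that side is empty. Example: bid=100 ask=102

After op 1 [order #1] market_buy(qty=7): fills=none; bids=[-] asks=[-]
After op 2 [order #2] limit_buy(price=98, qty=9): fills=none; bids=[#2:9@98] asks=[-]
After op 3 [order #3] limit_buy(price=95, qty=9): fills=none; bids=[#2:9@98 #3:9@95] asks=[-]
After op 4 cancel(order #3): fills=none; bids=[#2:9@98] asks=[-]
After op 5 [order #4] limit_buy(price=100, qty=8): fills=none; bids=[#4:8@100 #2:9@98] asks=[-]
After op 6 [order #5] limit_sell(price=102, qty=2): fills=none; bids=[#4:8@100 #2:9@98] asks=[#5:2@102]

Answer: bid=- ask=-
bid=98 ask=-
bid=98 ask=-
bid=98 ask=-
bid=100 ask=-
bid=100 ask=102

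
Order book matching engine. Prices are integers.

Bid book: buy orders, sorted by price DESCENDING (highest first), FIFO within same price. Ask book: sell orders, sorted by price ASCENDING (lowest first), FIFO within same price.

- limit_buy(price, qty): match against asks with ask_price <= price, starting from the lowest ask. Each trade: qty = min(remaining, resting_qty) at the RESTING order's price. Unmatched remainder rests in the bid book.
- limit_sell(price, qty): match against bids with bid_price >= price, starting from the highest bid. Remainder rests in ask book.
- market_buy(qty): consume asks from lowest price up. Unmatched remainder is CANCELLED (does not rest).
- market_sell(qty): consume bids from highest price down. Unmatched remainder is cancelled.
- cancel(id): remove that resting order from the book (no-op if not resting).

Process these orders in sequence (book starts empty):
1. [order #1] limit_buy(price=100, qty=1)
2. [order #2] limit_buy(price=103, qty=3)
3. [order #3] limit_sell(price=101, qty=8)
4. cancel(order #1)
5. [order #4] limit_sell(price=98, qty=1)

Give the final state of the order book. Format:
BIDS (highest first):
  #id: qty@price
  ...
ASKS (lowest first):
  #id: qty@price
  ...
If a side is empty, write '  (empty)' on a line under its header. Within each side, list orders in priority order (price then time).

After op 1 [order #1] limit_buy(price=100, qty=1): fills=none; bids=[#1:1@100] asks=[-]
After op 2 [order #2] limit_buy(price=103, qty=3): fills=none; bids=[#2:3@103 #1:1@100] asks=[-]
After op 3 [order #3] limit_sell(price=101, qty=8): fills=#2x#3:3@103; bids=[#1:1@100] asks=[#3:5@101]
After op 4 cancel(order #1): fills=none; bids=[-] asks=[#3:5@101]
After op 5 [order #4] limit_sell(price=98, qty=1): fills=none; bids=[-] asks=[#4:1@98 #3:5@101]

Answer: BIDS (highest first):
  (empty)
ASKS (lowest first):
  #4: 1@98
  #3: 5@101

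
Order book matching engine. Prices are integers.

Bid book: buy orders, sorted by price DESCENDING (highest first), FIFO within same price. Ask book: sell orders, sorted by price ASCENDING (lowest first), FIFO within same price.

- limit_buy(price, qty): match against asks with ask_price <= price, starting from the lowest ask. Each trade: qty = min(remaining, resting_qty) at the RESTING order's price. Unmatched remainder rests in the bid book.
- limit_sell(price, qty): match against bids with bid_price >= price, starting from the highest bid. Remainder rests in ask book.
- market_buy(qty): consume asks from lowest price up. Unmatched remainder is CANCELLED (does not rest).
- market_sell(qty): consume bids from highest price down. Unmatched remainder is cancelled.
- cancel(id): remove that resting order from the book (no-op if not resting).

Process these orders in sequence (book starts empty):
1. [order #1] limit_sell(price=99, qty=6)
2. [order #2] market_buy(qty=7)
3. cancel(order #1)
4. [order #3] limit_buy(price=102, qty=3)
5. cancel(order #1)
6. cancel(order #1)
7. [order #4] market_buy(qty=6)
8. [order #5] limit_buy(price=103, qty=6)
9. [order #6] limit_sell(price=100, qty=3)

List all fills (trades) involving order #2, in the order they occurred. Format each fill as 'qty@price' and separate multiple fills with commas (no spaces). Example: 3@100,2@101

After op 1 [order #1] limit_sell(price=99, qty=6): fills=none; bids=[-] asks=[#1:6@99]
After op 2 [order #2] market_buy(qty=7): fills=#2x#1:6@99; bids=[-] asks=[-]
After op 3 cancel(order #1): fills=none; bids=[-] asks=[-]
After op 4 [order #3] limit_buy(price=102, qty=3): fills=none; bids=[#3:3@102] asks=[-]
After op 5 cancel(order #1): fills=none; bids=[#3:3@102] asks=[-]
After op 6 cancel(order #1): fills=none; bids=[#3:3@102] asks=[-]
After op 7 [order #4] market_buy(qty=6): fills=none; bids=[#3:3@102] asks=[-]
After op 8 [order #5] limit_buy(price=103, qty=6): fills=none; bids=[#5:6@103 #3:3@102] asks=[-]
After op 9 [order #6] limit_sell(price=100, qty=3): fills=#5x#6:3@103; bids=[#5:3@103 #3:3@102] asks=[-]

Answer: 6@99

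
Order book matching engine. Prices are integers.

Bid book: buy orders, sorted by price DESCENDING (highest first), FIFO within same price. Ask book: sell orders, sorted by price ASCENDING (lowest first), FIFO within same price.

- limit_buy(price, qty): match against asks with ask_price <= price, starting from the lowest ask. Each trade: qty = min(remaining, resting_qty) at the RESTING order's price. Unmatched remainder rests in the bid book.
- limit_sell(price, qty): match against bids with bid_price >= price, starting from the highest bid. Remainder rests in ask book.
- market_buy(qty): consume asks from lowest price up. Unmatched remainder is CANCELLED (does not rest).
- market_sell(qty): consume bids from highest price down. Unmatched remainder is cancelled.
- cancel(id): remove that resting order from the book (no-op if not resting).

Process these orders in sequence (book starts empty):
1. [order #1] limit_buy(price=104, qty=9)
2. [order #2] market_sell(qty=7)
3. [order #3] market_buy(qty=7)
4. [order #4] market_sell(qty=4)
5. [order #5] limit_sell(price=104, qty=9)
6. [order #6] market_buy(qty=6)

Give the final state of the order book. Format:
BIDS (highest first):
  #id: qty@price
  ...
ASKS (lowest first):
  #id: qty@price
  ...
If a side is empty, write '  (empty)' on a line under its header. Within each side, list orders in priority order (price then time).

After op 1 [order #1] limit_buy(price=104, qty=9): fills=none; bids=[#1:9@104] asks=[-]
After op 2 [order #2] market_sell(qty=7): fills=#1x#2:7@104; bids=[#1:2@104] asks=[-]
After op 3 [order #3] market_buy(qty=7): fills=none; bids=[#1:2@104] asks=[-]
After op 4 [order #4] market_sell(qty=4): fills=#1x#4:2@104; bids=[-] asks=[-]
After op 5 [order #5] limit_sell(price=104, qty=9): fills=none; bids=[-] asks=[#5:9@104]
After op 6 [order #6] market_buy(qty=6): fills=#6x#5:6@104; bids=[-] asks=[#5:3@104]

Answer: BIDS (highest first):
  (empty)
ASKS (lowest first):
  #5: 3@104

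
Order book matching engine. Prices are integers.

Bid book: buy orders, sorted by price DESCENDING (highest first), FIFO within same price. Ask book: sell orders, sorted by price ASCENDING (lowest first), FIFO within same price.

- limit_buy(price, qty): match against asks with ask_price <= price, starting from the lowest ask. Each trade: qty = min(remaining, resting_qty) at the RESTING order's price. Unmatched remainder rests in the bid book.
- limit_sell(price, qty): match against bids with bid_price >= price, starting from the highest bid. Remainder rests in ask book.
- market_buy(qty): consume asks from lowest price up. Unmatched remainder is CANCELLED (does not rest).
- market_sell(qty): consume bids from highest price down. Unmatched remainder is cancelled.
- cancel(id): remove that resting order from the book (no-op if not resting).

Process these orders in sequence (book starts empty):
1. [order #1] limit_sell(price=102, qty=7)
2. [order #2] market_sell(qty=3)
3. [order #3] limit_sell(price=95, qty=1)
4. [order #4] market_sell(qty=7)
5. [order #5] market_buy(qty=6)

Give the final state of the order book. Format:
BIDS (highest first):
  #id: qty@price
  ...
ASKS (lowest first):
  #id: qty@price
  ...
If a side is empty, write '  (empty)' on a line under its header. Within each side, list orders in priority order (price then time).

After op 1 [order #1] limit_sell(price=102, qty=7): fills=none; bids=[-] asks=[#1:7@102]
After op 2 [order #2] market_sell(qty=3): fills=none; bids=[-] asks=[#1:7@102]
After op 3 [order #3] limit_sell(price=95, qty=1): fills=none; bids=[-] asks=[#3:1@95 #1:7@102]
After op 4 [order #4] market_sell(qty=7): fills=none; bids=[-] asks=[#3:1@95 #1:7@102]
After op 5 [order #5] market_buy(qty=6): fills=#5x#3:1@95 #5x#1:5@102; bids=[-] asks=[#1:2@102]

Answer: BIDS (highest first):
  (empty)
ASKS (lowest first):
  #1: 2@102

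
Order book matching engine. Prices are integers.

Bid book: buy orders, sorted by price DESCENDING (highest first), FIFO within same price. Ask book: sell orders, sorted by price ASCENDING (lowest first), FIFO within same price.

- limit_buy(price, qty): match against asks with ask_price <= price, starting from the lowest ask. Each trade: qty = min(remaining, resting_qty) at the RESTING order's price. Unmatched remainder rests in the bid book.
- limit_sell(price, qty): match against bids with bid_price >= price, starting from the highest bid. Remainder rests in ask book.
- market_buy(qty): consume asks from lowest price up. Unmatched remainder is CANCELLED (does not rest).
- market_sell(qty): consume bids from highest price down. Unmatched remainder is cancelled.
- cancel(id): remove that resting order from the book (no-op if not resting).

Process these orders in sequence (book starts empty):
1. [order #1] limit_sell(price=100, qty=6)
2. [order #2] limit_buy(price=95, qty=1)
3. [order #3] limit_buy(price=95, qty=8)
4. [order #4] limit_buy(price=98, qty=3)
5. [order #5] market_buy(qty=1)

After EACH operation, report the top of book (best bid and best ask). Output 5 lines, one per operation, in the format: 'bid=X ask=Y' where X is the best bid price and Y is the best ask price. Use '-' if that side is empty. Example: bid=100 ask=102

After op 1 [order #1] limit_sell(price=100, qty=6): fills=none; bids=[-] asks=[#1:6@100]
After op 2 [order #2] limit_buy(price=95, qty=1): fills=none; bids=[#2:1@95] asks=[#1:6@100]
After op 3 [order #3] limit_buy(price=95, qty=8): fills=none; bids=[#2:1@95 #3:8@95] asks=[#1:6@100]
After op 4 [order #4] limit_buy(price=98, qty=3): fills=none; bids=[#4:3@98 #2:1@95 #3:8@95] asks=[#1:6@100]
After op 5 [order #5] market_buy(qty=1): fills=#5x#1:1@100; bids=[#4:3@98 #2:1@95 #3:8@95] asks=[#1:5@100]

Answer: bid=- ask=100
bid=95 ask=100
bid=95 ask=100
bid=98 ask=100
bid=98 ask=100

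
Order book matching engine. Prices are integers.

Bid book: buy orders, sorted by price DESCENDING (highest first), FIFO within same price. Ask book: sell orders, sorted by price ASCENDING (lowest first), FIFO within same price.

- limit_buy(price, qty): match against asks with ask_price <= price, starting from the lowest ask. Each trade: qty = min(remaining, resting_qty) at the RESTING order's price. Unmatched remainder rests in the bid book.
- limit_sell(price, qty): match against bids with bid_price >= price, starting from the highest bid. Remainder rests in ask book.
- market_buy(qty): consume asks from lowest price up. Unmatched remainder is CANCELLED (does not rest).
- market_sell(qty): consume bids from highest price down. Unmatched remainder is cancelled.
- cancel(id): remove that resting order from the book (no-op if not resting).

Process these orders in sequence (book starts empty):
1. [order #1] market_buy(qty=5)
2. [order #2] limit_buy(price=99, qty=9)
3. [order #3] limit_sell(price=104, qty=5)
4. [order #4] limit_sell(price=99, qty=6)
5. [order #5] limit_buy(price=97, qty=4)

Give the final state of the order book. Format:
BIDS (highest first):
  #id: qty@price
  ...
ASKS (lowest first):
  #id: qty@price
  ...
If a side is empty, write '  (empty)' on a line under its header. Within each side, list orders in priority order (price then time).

Answer: BIDS (highest first):
  #2: 3@99
  #5: 4@97
ASKS (lowest first):
  #3: 5@104

Derivation:
After op 1 [order #1] market_buy(qty=5): fills=none; bids=[-] asks=[-]
After op 2 [order #2] limit_buy(price=99, qty=9): fills=none; bids=[#2:9@99] asks=[-]
After op 3 [order #3] limit_sell(price=104, qty=5): fills=none; bids=[#2:9@99] asks=[#3:5@104]
After op 4 [order #4] limit_sell(price=99, qty=6): fills=#2x#4:6@99; bids=[#2:3@99] asks=[#3:5@104]
After op 5 [order #5] limit_buy(price=97, qty=4): fills=none; bids=[#2:3@99 #5:4@97] asks=[#3:5@104]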